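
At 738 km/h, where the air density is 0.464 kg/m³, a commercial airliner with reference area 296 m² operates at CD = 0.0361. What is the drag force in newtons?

Convert speed: v = 738 km/h ÷ 3.6 = 205 m/s.
Dynamic pressure q = ½ρv² = ½ × 0.464 × 205² = 9750 Pa.
D = q·S·CD = 9750 × 296 × 0.0361 = 1.04×10^5 N ≈ 104 kN

D = 1.04×10^5 N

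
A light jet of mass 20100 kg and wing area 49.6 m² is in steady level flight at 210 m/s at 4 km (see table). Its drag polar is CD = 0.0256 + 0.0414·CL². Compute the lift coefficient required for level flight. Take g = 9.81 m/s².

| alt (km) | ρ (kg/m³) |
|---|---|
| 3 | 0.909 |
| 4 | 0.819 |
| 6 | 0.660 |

At 4 km, from the table: ρ = 0.819 kg/m³.
Level flight ⇒ L = W = m·g = 20100 × 9.81 = 1.9718×10^5 N.
Dynamic pressure q = 0.5 × 0.819 × 210² = 18060 Pa.
CL = 2W/(ρv²S) = 2×1.9718×10^5/(0.819×210²×49.6) = 0.2201.

CL = 0.22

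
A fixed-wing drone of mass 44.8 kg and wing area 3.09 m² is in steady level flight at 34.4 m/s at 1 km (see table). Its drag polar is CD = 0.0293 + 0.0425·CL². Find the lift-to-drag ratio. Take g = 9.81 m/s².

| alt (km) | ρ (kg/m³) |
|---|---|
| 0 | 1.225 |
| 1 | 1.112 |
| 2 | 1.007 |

L/D = 6.91

At 1 km, from the table: ρ = 1.112 kg/m³.
Level flight ⇒ L = W = m·g = 44.8 × 9.81 = 439.49 N.
q = ½ρv² = ½ × 1.112 × 34.4² = 657.9 Pa.
CL = W/(q·S) = 439.49 / (657.9 × 3.09) = 0.2162.
CD = 0.0293 + 0.0425 × 0.2162² = 0.03129.
L/D = CL/CD = 0.2162 / 0.03129 = 6.91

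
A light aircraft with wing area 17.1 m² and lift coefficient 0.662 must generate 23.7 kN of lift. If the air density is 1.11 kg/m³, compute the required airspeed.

v = 61.4 m/s

L = ½ρv²S·CL ⇒ v = √(2L/(ρ·S·CL))
v = √(2 × 23700 / (1.11 × 17.1 × 0.662)) = √3772 = 61.4 m/s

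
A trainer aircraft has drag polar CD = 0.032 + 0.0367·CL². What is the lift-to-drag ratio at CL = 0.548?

CD = 0.032 + 0.0367 × 0.548² = 0.04302
L/D = CL/CD = 0.548 / 0.04302 = 12.7

L/D = 12.7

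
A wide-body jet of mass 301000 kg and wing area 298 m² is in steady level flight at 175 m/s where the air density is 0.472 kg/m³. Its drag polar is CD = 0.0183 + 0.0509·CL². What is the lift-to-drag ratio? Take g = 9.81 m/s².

L/D = 12

In steady level flight, lift balances weight: W = mg = 301000 × 9.81 = 2.9528×10^6 N.
Dynamic pressure q = 0.5 × 0.472 × 175² = 7227 Pa.
CL = W/(q·S) = 2.9528×10^6 / (7227 × 298) = 1.371.
CD = 0.0183 + 0.0509 × 1.371² = 0.114.
L/D = CL/CD = 1.371 / 0.114 = 12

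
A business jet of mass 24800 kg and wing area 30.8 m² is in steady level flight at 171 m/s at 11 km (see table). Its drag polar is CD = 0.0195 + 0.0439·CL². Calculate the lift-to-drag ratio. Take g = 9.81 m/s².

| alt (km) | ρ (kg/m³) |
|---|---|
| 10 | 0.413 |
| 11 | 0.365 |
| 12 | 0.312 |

L/D = 12.8

At 11 km, from the table: ρ = 0.365 kg/m³.
In steady level flight, lift balances weight: W = mg = 24800 × 9.81 = 2.4329×10^5 N.
q = ½ρv² = ½ × 0.365 × 171² = 5336 Pa.
CL = 2W/(ρv²S) = 2×2.4329×10^5/(0.365×171²×30.8) = 1.48.
CD = 0.0195 + 0.0439 × 1.48² = 0.1157.
L/D = CL/CD = 1.48 / 0.1157 = 12.8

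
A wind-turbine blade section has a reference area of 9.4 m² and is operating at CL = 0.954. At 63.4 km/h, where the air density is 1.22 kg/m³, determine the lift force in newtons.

Convert speed: v = 63.4 km/h ÷ 3.6 = 17.61 m/s.
L = ½ρv²S·CL = ½ × 1.22 × 17.61² × 9.4 × 0.954 = 1700 N

L = 1700 N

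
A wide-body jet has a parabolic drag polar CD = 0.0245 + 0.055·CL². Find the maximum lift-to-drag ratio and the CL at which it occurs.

(L/D)max = 13.6, at CL = 0.667

For CD = CD0 + K·CL², (L/D)max occurs at CL* = √(CD0/K) and equals 1/(2√(K·CD0)).
(L/D)max = 1/(2√(0.055 × 0.0245)) = 1/(2 × 0.03671) = 13.6
CL* = √(0.0245/0.055) = 0.667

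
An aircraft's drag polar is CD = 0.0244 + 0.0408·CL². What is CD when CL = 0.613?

CD = 0.0397

CD = 0.0244 + 0.0408 × 0.613² = 0.0244 + 0.01533 = 0.0397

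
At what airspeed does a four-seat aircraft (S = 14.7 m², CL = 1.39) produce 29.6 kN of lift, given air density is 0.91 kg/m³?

v = 56.4 m/s

L = ½ρv²S·CL ⇒ v = √(2L/(ρ·S·CL))
v = √(2 × 29600 / (0.91 × 14.7 × 1.39)) = √3184 = 56.4 m/s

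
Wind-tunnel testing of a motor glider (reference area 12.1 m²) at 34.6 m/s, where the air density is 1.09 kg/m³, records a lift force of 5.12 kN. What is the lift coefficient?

From L = ½ρv²S·CL, rearranging gives CL = 2L/(ρv²S).
CL = 2 × 5120 / (1.09 × 34.6² × 12.1) = 0.649

CL = 0.649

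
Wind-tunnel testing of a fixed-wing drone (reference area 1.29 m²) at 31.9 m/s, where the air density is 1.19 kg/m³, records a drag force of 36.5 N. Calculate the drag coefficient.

CD = 0.0467

From D = ½ρv²S·CD, rearranging gives CD = 2D/(ρv²S).
CD = 2 × 36.5 / (1.19 × 31.9² × 1.29) = 0.0467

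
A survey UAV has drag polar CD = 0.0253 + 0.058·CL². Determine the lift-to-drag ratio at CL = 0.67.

CD = 0.0253 + 0.058 × 0.67² = 0.05134
L/D = CL/CD = 0.67 / 0.05134 = 13.1

L/D = 13.1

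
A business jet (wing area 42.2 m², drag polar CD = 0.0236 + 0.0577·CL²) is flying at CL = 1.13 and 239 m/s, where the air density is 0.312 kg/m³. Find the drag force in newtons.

D = 36600 N

CD = 0.0236 + 0.0577 × 1.13² = 0.09728
D = ½ρv²S·CD = ½ × 0.312 × 239² × 42.2 × 0.09728 = 36600 N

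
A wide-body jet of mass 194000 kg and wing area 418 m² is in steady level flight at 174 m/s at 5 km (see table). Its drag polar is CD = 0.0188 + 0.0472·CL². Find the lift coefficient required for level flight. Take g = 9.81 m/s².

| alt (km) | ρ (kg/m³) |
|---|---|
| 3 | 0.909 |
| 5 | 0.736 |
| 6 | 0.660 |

CL = 0.409

At 5 km, from the table: ρ = 0.736 kg/m³.
Weight W = mg = 194000 × 9.81 = 1.9031×10^6 N; in level flight L = W.
Dynamic pressure q = 0.5 × 0.736 × 174² = 11140 Pa.
CL = 2W/(ρv²S) = 2×1.9031×10^6/(0.736×174²×418) = 0.4086.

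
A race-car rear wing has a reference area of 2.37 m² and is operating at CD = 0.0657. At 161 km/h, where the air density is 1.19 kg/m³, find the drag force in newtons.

Convert speed: v = 161 km/h ÷ 3.6 = 44.72 m/s.
Dynamic pressure q = ½ρv² = ½ × 1.19 × 44.72² = 1190 Pa.
D = q·S·CD = 1190 × 2.37 × 0.0657 = 185 N

D = 185 N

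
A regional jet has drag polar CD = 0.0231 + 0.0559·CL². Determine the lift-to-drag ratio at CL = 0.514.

L/D = 13.6

CD = 0.0231 + 0.0559 × 0.514² = 0.03787
L/D = CL/CD = 0.514 / 0.03787 = 13.6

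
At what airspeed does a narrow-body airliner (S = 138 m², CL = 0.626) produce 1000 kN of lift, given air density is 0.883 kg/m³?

L = ½ρv²S·CL ⇒ v = √(2L/(ρ·S·CL))
v = √(2 × 1×10^6 / (0.883 × 138 × 0.626)) = √26220 = 162 m/s

v = 162 m/s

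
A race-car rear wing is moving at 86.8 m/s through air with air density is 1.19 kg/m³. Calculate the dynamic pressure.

q = 4480 Pa

q = ½ρv² = ½ × 1.19 × 86.8² = 4480 Pa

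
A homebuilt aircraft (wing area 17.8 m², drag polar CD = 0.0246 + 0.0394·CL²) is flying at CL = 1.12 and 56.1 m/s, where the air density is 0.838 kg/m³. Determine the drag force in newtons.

D = 1740 N

CD = 0.0246 + 0.0394 × 1.12² = 0.07402
D = ½ρv²S·CD = ½ × 0.838 × 56.1² × 17.8 × 0.07402 = 1740 N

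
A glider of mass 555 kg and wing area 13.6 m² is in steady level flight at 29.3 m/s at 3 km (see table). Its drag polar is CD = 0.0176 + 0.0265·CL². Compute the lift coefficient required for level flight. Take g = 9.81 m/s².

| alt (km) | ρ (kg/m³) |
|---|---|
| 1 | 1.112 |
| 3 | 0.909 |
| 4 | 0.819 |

At 3 km, from the table: ρ = 0.909 kg/m³.
Weight W = mg = 555 × 9.81 = 5444.6 N; in level flight L = W.
Dynamic pressure q = 0.5 × 0.909 × 29.3² = 390.2 Pa.
Required CL = L/(qS) = 5444.6/(390.2·13.6) = 1.026.

CL = 1.03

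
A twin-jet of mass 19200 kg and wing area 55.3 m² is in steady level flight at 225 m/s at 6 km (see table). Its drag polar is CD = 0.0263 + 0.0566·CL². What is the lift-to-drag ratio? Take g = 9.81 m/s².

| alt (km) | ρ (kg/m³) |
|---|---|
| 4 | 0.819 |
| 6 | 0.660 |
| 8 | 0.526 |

At 6 km, from the table: ρ = 0.660 kg/m³.
Weight W = mg = 19200 × 9.81 = 1.8835×10^5 N; in level flight L = W.
Dynamic pressure q = 0.5 × 0.66 × 225² = 16710 Pa.
Required CL = L/(qS) = 1.8835×10^5/(16710·55.3) = 0.2039.
CD = 0.0263 + 0.0566 × 0.2039² = 0.02865.
L/D = CL/CD = 0.2039 / 0.02865 = 7.12

L/D = 7.12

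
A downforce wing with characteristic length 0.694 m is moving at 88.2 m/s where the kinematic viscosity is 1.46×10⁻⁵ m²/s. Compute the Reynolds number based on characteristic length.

Re = 4.19×10^6

Re = v·c/ν = 88.2 × 0.694 / (1.46×10⁻⁵) = 4.19×10^6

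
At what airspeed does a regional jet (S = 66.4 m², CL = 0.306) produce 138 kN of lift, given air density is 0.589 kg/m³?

L = ½ρv²S·CL ⇒ v = √(2L/(ρ·S·CL))
v = √(2 × 1.38×10^5 / (0.589 × 66.4 × 0.306)) = √23060 = 152 m/s

v = 152 m/s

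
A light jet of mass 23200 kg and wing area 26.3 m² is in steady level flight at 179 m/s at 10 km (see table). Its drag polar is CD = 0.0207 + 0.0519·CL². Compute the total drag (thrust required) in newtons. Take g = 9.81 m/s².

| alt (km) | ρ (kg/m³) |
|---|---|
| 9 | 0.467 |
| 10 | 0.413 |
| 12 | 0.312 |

D = 19100 N

At 10 km, from the table: ρ = 0.413 kg/m³.
Level flight ⇒ L = W = m·g = 23200 × 9.81 = 2.2759×10^5 N.
Dynamic pressure q = 0.5 × 0.413 × 179² = 6616 Pa.
Required CL = L/(qS) = 2.2759×10^5/(6616·26.3) = 1.308.
CD = 0.0207 + 0.0519 × 1.308² = 0.1095.
D = q·S·CD = 6616 × 26.3 × 0.1095 = 19050 N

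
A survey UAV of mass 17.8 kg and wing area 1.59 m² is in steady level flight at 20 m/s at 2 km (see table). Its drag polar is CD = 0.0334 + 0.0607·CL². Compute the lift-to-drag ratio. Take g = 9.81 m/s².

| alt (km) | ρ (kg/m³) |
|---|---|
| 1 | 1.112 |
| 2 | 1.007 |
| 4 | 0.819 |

L/D = 10.6

At 2 km, from the table: ρ = 1.007 kg/m³.
Level flight ⇒ L = W = m·g = 17.8 × 9.81 = 174.62 N.
Dynamic pressure q = 0.5 × 1.007 × 20² = 201.4 Pa.
Required CL = L/(qS) = 174.62/(201.4·1.59) = 0.5453.
CD = 0.0334 + 0.0607 × 0.5453² = 0.05145.
L/D = CL/CD = 0.5453 / 0.05145 = 10.6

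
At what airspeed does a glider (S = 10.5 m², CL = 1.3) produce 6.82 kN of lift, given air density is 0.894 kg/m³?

v = 33.4 m/s

L = ½ρv²S·CL ⇒ v = √(2L/(ρ·S·CL))
v = √(2 × 6820 / (0.894 × 10.5 × 1.3)) = √1118 = 33.4 m/s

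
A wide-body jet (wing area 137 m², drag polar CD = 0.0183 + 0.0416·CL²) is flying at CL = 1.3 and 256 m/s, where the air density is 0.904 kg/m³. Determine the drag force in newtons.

D = 3.6×10^5 N

CD = 0.0183 + 0.0416 × 1.3² = 0.0886
D = ½ρv²S·CD = ½ × 0.904 × 256² × 137 × 0.0886 = 3.6×10^5 N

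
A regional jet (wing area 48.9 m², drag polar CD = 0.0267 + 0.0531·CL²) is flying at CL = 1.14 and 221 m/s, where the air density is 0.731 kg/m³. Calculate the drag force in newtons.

CD = 0.0267 + 0.0531 × 1.14² = 0.09571
D = ½ρv²S·CD = ½ × 0.731 × 221² × 48.9 × 0.09571 = 83500 N

D = 83500 N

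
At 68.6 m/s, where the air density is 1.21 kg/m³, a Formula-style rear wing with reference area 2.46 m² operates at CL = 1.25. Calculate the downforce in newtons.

L = ½ρv²S·CL = ½ × 1.21 × 68.6² × 2.46 × 1.25 = 8750 N ≈ 8.75 kN

L = 8750 N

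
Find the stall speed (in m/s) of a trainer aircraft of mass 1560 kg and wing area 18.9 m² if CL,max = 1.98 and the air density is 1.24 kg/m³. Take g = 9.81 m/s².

Stall occurs when L = W at CL,max. W = mg = 1560 × 9.81 = 15300 N.
V_stall = √(2W/(ρ·S·CL,max)) = √(2 × 15300 / (1.24 × 18.9 × 1.98))
V_stall = √659.6 = 25.7 m/s

V_stall = 25.7 m/s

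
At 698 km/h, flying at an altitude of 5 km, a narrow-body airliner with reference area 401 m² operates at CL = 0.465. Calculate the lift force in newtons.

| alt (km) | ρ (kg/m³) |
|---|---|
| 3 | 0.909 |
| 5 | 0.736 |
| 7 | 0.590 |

At 5 km, from the table: ρ = 0.736 kg/m³.
Convert speed: v = 698 km/h ÷ 3.6 = 193.9 m/s.
Dynamic pressure q = ½ρv² = ½ × 0.736 × 193.9² = 13830 Pa.
L = q·S·CL = 13830 × 401 × 0.465 = 2.58×10^6 N ≈ 2580 kN

L = 2.58×10^6 N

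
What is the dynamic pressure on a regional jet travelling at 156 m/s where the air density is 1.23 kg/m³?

q = ½ρv² = ½ × 1.23 × 156² = 15000 Pa

q = 15000 Pa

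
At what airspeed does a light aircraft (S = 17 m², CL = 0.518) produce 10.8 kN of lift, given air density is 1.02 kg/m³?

L = ½ρv²S·CL ⇒ v = √(2L/(ρ·S·CL))
v = √(2 × 10800 / (1.02 × 17 × 0.518)) = √2405 = 49 m/s

v = 49 m/s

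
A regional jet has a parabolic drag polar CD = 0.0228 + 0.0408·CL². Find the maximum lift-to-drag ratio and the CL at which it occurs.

For CD = CD0 + K·CL², (L/D)max occurs at CL* = √(CD0/K) and equals 1/(2√(K·CD0)).
(L/D)max = 1/(2√(0.0408 × 0.0228)) = 1/(2 × 0.0305) = 16.4
CL* = √(0.0228/0.0408) = 0.748

(L/D)max = 16.4, at CL = 0.748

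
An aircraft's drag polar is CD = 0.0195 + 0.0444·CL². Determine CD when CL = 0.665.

CD = 0.0195 + 0.0444 × 0.665² = 0.0195 + 0.01963 = 0.0391

CD = 0.0391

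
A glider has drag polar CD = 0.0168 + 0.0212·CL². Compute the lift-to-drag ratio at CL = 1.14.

CD = 0.0168 + 0.0212 × 1.14² = 0.04435
L/D = CL/CD = 1.14 / 0.04435 = 25.7

L/D = 25.7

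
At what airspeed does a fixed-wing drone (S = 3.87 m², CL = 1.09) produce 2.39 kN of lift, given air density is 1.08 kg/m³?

v = 32.4 m/s

L = ½ρv²S·CL ⇒ v = √(2L/(ρ·S·CL))
v = √(2 × 2390 / (1.08 × 3.87 × 1.09)) = √1049 = 32.4 m/s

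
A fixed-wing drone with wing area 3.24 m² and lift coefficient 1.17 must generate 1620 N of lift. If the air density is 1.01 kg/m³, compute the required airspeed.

v = 29.1 m/s

L = ½ρv²S·CL ⇒ v = √(2L/(ρ·S·CL))
v = √(2 × 1620 / (1.01 × 3.24 × 1.17)) = √846.2 = 29.1 m/s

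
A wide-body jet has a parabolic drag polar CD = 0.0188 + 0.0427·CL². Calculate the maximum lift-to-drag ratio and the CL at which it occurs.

(L/D)max = 17.6, at CL = 0.664

For CD = CD0 + K·CL², (L/D)max occurs at CL* = √(CD0/K) and equals 1/(2√(K·CD0)).
(L/D)max = 1/(2√(0.0427 × 0.0188)) = 1/(2 × 0.02833) = 17.6
CL* = √(0.0188/0.0427) = 0.664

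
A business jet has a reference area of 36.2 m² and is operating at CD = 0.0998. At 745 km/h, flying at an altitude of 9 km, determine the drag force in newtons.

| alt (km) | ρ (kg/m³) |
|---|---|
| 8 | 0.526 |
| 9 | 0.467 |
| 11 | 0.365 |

D = 36100 N

At 9 km, from the table: ρ = 0.467 kg/m³.
Convert speed: v = 745 km/h ÷ 3.6 = 206.9 m/s.
D = ½ρv²S·CD = ½ × 0.467 × 206.9² × 36.2 × 0.0998 = 36100 N ≈ 36.1 kN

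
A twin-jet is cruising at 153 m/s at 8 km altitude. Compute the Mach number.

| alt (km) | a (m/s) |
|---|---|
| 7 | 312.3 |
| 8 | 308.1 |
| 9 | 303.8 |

M = 0.497

At 8 km, from the table: a = 308.1 m/s.
M = v/a = 153 / 308.1 = 0.497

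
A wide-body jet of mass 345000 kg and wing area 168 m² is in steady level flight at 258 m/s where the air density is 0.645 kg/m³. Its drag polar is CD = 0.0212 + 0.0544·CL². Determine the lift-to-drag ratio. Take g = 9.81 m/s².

Weight W = mg = 345000 × 9.81 = 3.3844×10^6 N; in level flight L = W.
Dynamic pressure q = 0.5 × 0.645 × 258² = 21470 Pa.
Required CL = L/(qS) = 3.3844×10^6/(21470·168) = 0.9384.
CD = 0.0212 + 0.0544 × 0.9384² = 0.06911.
L/D = CL/CD = 0.9384 / 0.06911 = 13.6

L/D = 13.6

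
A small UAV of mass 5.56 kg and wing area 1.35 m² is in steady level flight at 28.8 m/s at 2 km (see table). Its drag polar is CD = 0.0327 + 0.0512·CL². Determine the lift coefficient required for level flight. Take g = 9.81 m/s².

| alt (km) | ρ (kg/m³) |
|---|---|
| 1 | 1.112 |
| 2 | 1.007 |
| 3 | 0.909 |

CL = 0.0967

At 2 km, from the table: ρ = 1.007 kg/m³.
Weight W = mg = 5.56 × 9.81 = 54.544 N; in level flight L = W.
q = ½ρv² = ½ × 1.007 × 28.8² = 417.6 Pa.
CL = 2W/(ρv²S) = 2×54.544/(1.007×28.8²×1.35) = 0.09674.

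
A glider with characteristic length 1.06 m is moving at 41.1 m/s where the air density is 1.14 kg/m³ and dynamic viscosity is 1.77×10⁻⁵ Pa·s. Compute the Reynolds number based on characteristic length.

Re = ρ·v·c/μ = 1.14 × 41.1 × 1.06 / (1.77×10⁻⁵) = 2.81×10^6

Re = 2.81×10^6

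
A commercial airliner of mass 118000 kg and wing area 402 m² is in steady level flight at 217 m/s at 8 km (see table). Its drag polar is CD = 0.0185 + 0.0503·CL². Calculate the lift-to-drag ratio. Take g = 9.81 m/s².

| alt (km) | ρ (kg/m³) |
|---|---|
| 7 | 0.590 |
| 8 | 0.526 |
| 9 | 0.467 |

At 8 km, from the table: ρ = 0.526 kg/m³.
Weight W = mg = 118000 × 9.81 = 1.1576×10^6 N; in level flight L = W.
q = ½ρv² = ½ × 0.526 × 217² = 12380 Pa.
CL = W/(q·S) = 1.1576×10^6 / (12380 × 402) = 0.2325.
CD = 0.0185 + 0.0503 × 0.2325² = 0.02122.
L/D = CL/CD = 0.2325 / 0.02122 = 11

L/D = 11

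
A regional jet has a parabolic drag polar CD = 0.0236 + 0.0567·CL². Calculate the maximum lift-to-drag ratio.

(L/D)max = 13.7

For CD = CD0 + K·CL², (L/D)max occurs at CL* = √(CD0/K) and equals 1/(2√(K·CD0)).
(L/D)max = 1/(2√(0.0567 × 0.0236)) = 1/(2 × 0.03658) = 13.7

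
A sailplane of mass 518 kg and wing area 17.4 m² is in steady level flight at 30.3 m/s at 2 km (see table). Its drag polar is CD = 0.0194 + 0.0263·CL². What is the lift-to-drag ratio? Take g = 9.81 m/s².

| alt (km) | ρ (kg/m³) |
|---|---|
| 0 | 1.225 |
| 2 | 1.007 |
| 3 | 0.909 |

At 2 km, from the table: ρ = 1.007 kg/m³.
Weight W = mg = 518 × 9.81 = 5081.6 N; in level flight L = W.
q = ½ρv² = ½ × 1.007 × 30.3² = 462.3 Pa.
Required CL = L/(qS) = 5081.6/(462.3·17.4) = 0.6318.
CD = 0.0194 + 0.0263 × 0.6318² = 0.0299.
L/D = CL/CD = 0.6318 / 0.0299 = 21.1

L/D = 21.1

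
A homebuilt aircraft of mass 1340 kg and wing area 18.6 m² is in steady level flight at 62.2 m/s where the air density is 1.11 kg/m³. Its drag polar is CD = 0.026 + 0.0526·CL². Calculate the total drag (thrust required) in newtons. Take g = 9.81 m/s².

In steady level flight, lift balances weight: W = mg = 1340 × 9.81 = 13145 N.
q = ½ρv² = ½ × 1.11 × 62.2² = 2147 Pa.
Required CL = L/(qS) = 13145/(2147·18.6) = 0.3291.
CD = 0.026 + 0.0526 × 0.3291² = 0.0317.
D = q·S·CD = 2147 × 18.6 × 0.0317 = 1266 N

D = 1270 N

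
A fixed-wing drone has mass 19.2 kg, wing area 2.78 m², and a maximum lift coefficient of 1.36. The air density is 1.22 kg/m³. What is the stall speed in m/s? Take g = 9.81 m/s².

Stall occurs when L = W at CL,max. W = mg = 19.2 × 9.81 = 188.4 N.
V_stall = √(2W/(ρ·S·CL,max)) = √(2 × 188.4 / (1.22 × 2.78 × 1.36))
V_stall = √81.67 = 9.04 m/s

V_stall = 9.04 m/s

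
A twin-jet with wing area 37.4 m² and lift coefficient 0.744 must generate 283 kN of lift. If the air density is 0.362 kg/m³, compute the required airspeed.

L = ½ρv²S·CL ⇒ v = √(2L/(ρ·S·CL))
v = √(2 × 2.83×10^5 / (0.362 × 37.4 × 0.744)) = √56190 = 237 m/s

v = 237 m/s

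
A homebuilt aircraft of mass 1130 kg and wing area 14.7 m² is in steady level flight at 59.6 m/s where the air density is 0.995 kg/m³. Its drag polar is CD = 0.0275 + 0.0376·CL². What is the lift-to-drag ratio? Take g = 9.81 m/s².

In steady level flight, lift balances weight: W = mg = 1130 × 9.81 = 11085 N.
Dynamic pressure q = 0.5 × 0.995 × 59.6² = 1767 Pa.
CL = 2W/(ρv²S) = 2×11085/(0.995×59.6²×14.7) = 0.4267.
CD = 0.0275 + 0.0376 × 0.4267² = 0.03435.
L/D = CL/CD = 0.4267 / 0.03435 = 12.4

L/D = 12.4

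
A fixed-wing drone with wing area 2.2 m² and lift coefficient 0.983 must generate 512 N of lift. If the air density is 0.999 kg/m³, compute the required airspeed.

L = ½ρv²S·CL ⇒ v = √(2L/(ρ·S·CL))
v = √(2 × 512 / (0.999 × 2.2 × 0.983)) = √474 = 21.8 m/s

v = 21.8 m/s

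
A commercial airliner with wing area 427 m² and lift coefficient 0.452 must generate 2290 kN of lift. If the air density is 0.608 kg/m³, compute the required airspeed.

v = 198 m/s

L = ½ρv²S·CL ⇒ v = √(2L/(ρ·S·CL))
v = √(2 × 2.29×10^6 / (0.608 × 427 × 0.452)) = √39030 = 198 m/s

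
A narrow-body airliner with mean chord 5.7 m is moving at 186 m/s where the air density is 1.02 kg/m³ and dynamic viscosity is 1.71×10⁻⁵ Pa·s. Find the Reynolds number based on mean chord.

Re = 6.32×10^7

Re = ρ·v·c/μ = 1.02 × 186 × 5.7 / (1.71×10⁻⁵) = 6.32×10^7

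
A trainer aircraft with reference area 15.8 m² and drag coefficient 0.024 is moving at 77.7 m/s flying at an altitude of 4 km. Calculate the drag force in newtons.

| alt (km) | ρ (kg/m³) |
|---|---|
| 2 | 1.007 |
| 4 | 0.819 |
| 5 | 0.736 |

D = 937 N

At 4 km, from the table: ρ = 0.819 kg/m³.
Dynamic pressure q = ½ρv² = ½ × 0.819 × 77.7² = 2472 Pa.
D = q·S·CD = 2472 × 15.8 × 0.024 = 937 N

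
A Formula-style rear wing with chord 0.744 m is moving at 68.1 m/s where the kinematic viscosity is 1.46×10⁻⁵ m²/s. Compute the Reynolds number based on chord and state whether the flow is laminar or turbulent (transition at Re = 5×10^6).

Re = 3.47×10^6 (laminar)

Re = v·c/ν = 68.1 × 0.744 / (1.46×10⁻⁵) = 3.47×10^6
Since 3.47×10^6 < 5×10^6, the flow is laminar.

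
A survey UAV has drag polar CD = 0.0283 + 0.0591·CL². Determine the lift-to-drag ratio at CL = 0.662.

L/D = 12.2

CD = 0.0283 + 0.0591 × 0.662² = 0.0542
L/D = CL/CD = 0.662 / 0.0542 = 12.2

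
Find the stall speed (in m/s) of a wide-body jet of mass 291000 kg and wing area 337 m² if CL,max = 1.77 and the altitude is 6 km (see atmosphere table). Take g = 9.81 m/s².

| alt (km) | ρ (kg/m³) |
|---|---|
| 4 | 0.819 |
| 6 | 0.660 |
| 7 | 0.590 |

At 6 km, from the table: ρ = 0.660 kg/m³.
At stall, lift equals weight: L = W = m·g = 291000 × 9.81 = 2.855×10^6 N.
V_stall = √(2W/(ρ·S·CL,max)) = √(2 × 2.855×10^6 / (0.66 × 337 × 1.77))
V_stall = √14500 = 120 m/s

V_stall = 120 m/s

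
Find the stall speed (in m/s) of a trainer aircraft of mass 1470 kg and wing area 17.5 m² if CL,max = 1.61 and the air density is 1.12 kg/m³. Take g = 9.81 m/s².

V_stall = 30.2 m/s

Stall occurs when L = W at CL,max. W = mg = 1470 × 9.81 = 14420 N.
V_stall = √(2W/(ρ·S·CL,max)) = √(2 × 14420 / (1.12 × 17.5 × 1.61))
V_stall = √914 = 30.2 m/s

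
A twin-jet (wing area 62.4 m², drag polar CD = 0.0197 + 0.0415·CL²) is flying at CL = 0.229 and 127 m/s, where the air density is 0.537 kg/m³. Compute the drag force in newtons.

D = 5910 N

CD = 0.0197 + 0.0415 × 0.229² = 0.02188
D = ½ρv²S·CD = ½ × 0.537 × 127² × 62.4 × 0.02188 = 5910 N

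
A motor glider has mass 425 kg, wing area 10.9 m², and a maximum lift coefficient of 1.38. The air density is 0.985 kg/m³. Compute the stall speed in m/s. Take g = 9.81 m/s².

V_stall = 23.7 m/s

Stall occurs when L = W at CL,max. W = mg = 425 × 9.81 = 4169 N.
V_stall = √(2W/(ρ·S·CL,max)) = √(2 × 4169 / (0.985 × 10.9 × 1.38))
V_stall = √562.8 = 23.7 m/s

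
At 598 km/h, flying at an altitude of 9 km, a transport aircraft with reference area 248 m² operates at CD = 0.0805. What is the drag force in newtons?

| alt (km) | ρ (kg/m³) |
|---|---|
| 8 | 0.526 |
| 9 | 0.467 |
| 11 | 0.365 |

D = 1.29×10^5 N

At 9 km, from the table: ρ = 0.467 kg/m³.
Convert speed: v = 598 km/h ÷ 3.6 = 166.1 m/s.
Dynamic pressure q = ½ρv² = ½ × 0.467 × 166.1² = 6443 Pa.
D = q·S·CD = 6443 × 248 × 0.0805 = 1.29×10^5 N ≈ 129 kN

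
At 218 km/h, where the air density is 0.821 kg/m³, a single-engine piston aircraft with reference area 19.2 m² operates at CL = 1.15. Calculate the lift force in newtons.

Convert speed: v = 218 km/h ÷ 3.6 = 60.56 m/s.
Dynamic pressure q = ½ρv² = ½ × 0.821 × 60.56² = 1505 Pa.
L = q·S·CL = 1505 × 19.2 × 1.15 = 33200 N ≈ 33.2 kN

L = 33200 N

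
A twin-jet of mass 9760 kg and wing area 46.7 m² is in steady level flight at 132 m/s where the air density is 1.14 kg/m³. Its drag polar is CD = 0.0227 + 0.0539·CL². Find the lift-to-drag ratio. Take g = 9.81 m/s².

L/D = 8.26

Weight W = mg = 9760 × 9.81 = 95746 N; in level flight L = W.
Dynamic pressure q = 0.5 × 1.14 × 132² = 9932 Pa.
Required CL = L/(qS) = 95746/(9932·46.7) = 0.2064.
CD = 0.0227 + 0.0539 × 0.2064² = 0.025.
L/D = CL/CD = 0.2064 / 0.025 = 8.26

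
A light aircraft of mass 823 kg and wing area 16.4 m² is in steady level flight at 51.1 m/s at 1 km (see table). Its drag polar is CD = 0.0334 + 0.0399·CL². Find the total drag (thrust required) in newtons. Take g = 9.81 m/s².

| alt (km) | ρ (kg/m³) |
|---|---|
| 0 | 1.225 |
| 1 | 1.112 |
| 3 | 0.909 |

D = 904 N

At 1 km, from the table: ρ = 1.112 kg/m³.
Weight W = mg = 823 × 9.81 = 8073.6 N; in level flight L = W.
q = ½ρv² = ½ × 1.112 × 51.1² = 1452 Pa.
CL = 2W/(ρv²S) = 2×8073.6/(1.112×51.1²×16.4) = 0.3391.
CD = 0.0334 + 0.0399 × 0.3391² = 0.03799.
D = q·S·CD = 1452 × 16.4 × 0.03799 = 904.5 N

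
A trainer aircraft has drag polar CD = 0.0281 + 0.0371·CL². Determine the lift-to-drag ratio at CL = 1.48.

L/D = 13.5

CD = 0.0281 + 0.0371 × 1.48² = 0.1094
L/D = CL/CD = 1.48 / 0.1094 = 13.5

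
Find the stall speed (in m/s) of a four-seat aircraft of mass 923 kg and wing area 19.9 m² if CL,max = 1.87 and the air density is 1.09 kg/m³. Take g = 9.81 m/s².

V_stall = 21.1 m/s

At stall, lift equals weight: L = W = m·g = 923 × 9.81 = 9055 N.
From L = ½ρV²S·CL,max = W: V_stall = √(2W/(ρSCL,max)) = √(2·9055/(1.09·19.9·1.87))
V_stall = √446.5 = 21.1 m/s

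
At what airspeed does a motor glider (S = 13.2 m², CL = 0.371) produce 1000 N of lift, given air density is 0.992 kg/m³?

v = 20.3 m/s

L = ½ρv²S·CL ⇒ v = √(2L/(ρ·S·CL))
v = √(2 × 1000 / (0.992 × 13.2 × 0.371)) = √411.7 = 20.3 m/s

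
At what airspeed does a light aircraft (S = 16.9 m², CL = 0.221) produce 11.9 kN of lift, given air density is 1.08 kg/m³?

L = ½ρv²S·CL ⇒ v = √(2L/(ρ·S·CL))
v = √(2 × 11900 / (1.08 × 16.9 × 0.221)) = √5900 = 76.8 m/s

v = 76.8 m/s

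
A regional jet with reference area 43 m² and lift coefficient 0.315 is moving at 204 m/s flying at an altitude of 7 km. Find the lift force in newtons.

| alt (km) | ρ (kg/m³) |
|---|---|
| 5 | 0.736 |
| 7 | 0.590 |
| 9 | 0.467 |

L = 1.66×10^5 N

At 7 km, from the table: ρ = 0.590 kg/m³.
Dynamic pressure q = ½ρv² = ½ × 0.59 × 204² = 12280 Pa.
L = q·S·CL = 12280 × 43 × 0.315 = 1.66×10^5 N ≈ 166 kN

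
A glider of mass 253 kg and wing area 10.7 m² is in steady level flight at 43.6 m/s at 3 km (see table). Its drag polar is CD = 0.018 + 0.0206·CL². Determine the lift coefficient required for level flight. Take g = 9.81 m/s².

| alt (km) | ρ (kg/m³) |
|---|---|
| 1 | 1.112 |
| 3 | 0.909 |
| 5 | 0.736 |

CL = 0.268

At 3 km, from the table: ρ = 0.909 kg/m³.
In steady level flight, lift balances weight: W = mg = 253 × 9.81 = 2481.9 N.
Dynamic pressure q = 0.5 × 0.909 × 43.6² = 864 Pa.
Required CL = L/(qS) = 2481.9/(864·10.7) = 0.2685.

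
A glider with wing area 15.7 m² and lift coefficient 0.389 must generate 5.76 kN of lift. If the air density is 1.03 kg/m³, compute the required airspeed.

L = ½ρv²S·CL ⇒ v = √(2L/(ρ·S·CL))
v = √(2 × 5760 / (1.03 × 15.7 × 0.389)) = √1831 = 42.8 m/s

v = 42.8 m/s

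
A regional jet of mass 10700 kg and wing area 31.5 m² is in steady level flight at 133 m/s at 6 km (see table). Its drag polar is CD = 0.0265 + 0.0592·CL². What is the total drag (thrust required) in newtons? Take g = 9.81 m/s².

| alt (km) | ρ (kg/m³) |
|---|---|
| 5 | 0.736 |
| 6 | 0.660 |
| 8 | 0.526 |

D = 8420 N

At 6 km, from the table: ρ = 0.660 kg/m³.
Weight W = mg = 10700 × 9.81 = 1.0497×10^5 N; in level flight L = W.
Dynamic pressure q = 0.5 × 0.66 × 133² = 5837 Pa.
CL = 2W/(ρv²S) = 2×1.0497×10^5/(0.66×133²×31.5) = 0.5709.
CD = 0.0265 + 0.0592 × 0.5709² = 0.04579.
D = q·S·CD = 5837 × 31.5 × 0.04579 = 8420 N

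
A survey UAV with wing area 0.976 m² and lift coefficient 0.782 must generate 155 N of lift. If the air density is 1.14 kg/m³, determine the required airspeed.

L = ½ρv²S·CL ⇒ v = √(2L/(ρ·S·CL))
v = √(2 × 155 / (1.14 × 0.976 × 0.782)) = √356.3 = 18.9 m/s

v = 18.9 m/s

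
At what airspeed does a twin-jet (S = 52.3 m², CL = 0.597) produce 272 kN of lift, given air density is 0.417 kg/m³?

L = ½ρv²S·CL ⇒ v = √(2L/(ρ·S·CL))
v = √(2 × 2.72×10^5 / (0.417 × 52.3 × 0.597)) = √41780 = 204 m/s

v = 204 m/s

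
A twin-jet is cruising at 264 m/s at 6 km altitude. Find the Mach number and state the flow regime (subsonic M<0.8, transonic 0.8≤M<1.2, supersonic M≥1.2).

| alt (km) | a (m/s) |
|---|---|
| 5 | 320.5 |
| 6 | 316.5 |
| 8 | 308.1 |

At 6 km, from the table: a = 316.5 m/s.
M = v/a = 264 / 316.5 = 0.834
M = 0.834 → transonic.

M = 0.834 (transonic)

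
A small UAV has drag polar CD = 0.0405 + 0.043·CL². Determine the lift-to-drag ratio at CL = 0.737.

L/D = 11.5

CD = 0.0405 + 0.043 × 0.737² = 0.06386
L/D = CL/CD = 0.737 / 0.06386 = 11.5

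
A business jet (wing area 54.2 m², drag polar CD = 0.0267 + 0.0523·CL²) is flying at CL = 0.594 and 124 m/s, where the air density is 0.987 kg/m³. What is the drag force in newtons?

D = 18600 N

CD = 0.0267 + 0.0523 × 0.594² = 0.04515
D = ½ρv²S·CD = ½ × 0.987 × 124² × 54.2 × 0.04515 = 18600 N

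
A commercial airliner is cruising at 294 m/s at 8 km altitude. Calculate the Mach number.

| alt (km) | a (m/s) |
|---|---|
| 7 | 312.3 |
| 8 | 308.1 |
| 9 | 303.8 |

M = 0.954

At 8 km, from the table: a = 308.1 m/s.
M = v/a = 294 / 308.1 = 0.954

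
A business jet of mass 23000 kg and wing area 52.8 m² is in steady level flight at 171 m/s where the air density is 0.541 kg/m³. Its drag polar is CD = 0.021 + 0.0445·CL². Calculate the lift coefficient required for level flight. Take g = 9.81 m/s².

Weight W = mg = 23000 × 9.81 = 2.2563×10^5 N; in level flight L = W.
Dynamic pressure q = 0.5 × 0.541 × 171² = 7910 Pa.
CL = 2W/(ρv²S) = 2×2.2563×10^5/(0.541×171²×52.8) = 0.5403.

CL = 0.54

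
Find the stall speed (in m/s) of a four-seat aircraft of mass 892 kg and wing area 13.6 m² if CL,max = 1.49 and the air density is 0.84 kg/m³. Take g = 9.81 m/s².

At stall, lift equals weight: L = W = m·g = 892 × 9.81 = 8751 N.
From L = ½ρV²S·CL,max = W: V_stall = √(2W/(ρSCL,max)) = √(2·8751/(0.84·13.6·1.49))
V_stall = √1028 = 32.1 m/s

V_stall = 32.1 m/s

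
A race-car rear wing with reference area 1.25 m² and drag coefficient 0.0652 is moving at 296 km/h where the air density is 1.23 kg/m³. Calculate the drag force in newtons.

Convert speed: v = 296 km/h ÷ 3.6 = 82.22 m/s.
D = ½ρv²S·CD = ½ × 1.23 × 82.22² × 1.25 × 0.0652 = 339 N

D = 339 N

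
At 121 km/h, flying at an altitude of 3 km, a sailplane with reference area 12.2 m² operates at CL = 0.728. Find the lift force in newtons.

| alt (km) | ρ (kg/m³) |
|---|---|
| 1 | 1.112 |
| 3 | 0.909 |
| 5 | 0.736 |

L = 4560 N

At 3 km, from the table: ρ = 0.909 kg/m³.
Convert speed: v = 121 km/h ÷ 3.6 = 33.61 m/s.
L = ½ρv²S·CL = ½ × 0.909 × 33.61² × 12.2 × 0.728 = 4560 N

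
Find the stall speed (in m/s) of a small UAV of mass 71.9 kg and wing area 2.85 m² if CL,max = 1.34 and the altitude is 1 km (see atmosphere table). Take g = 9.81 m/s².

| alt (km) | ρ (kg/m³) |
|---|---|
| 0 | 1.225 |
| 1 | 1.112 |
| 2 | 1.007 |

V_stall = 18.2 m/s

At 1 km, from the table: ρ = 1.112 kg/m³.
Stall occurs when L = W at CL,max. W = mg = 71.9 × 9.81 = 705.3 N.
From L = ½ρV²S·CL,max = W: V_stall = √(2W/(ρSCL,max)) = √(2·705.3/(1.112·2.85·1.34))
V_stall = √332.2 = 18.2 m/s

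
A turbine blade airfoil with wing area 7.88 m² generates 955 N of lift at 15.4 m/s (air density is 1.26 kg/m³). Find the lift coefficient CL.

From L = ½ρv²S·CL, rearranging gives CL = 2L/(ρv²S).
CL = 2 × 955 / (1.26 × 15.4² × 7.88) = 0.811

CL = 0.811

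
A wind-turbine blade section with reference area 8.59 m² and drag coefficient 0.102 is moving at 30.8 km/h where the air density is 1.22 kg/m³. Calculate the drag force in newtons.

D = 39.1 N

Convert speed: v = 30.8 km/h ÷ 3.6 = 8.556 m/s.
Dynamic pressure q = ½ρv² = ½ × 1.22 × 8.556² = 44.65 Pa.
D = q·S·CD = 44.65 × 8.59 × 0.102 = 39.1 N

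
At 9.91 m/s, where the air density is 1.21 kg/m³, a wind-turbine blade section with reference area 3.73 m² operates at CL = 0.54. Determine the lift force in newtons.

L = 120 N

Dynamic pressure q = ½ρv² = ½ × 1.21 × 9.91² = 59.42 Pa.
L = q·S·CL = 59.42 × 3.73 × 0.54 = 120 N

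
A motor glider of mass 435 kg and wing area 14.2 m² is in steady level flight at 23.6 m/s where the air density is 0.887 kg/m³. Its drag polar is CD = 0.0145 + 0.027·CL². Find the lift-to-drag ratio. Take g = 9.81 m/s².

L/D = 22.3

In steady level flight, lift balances weight: W = mg = 435 × 9.81 = 4267.4 N.
q = ½ρv² = ½ × 0.887 × 23.6² = 247 Pa.
Required CL = L/(qS) = 4267.4/(247·14.2) = 1.217.
CD = 0.0145 + 0.027 × 1.217² = 0.05446.
L/D = CL/CD = 1.217 / 0.05446 = 22.3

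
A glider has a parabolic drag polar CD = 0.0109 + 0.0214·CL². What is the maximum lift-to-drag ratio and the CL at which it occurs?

For CD = CD0 + K·CL², (L/D)max occurs at CL* = √(CD0/K) and equals 1/(2√(K·CD0)).
(L/D)max = 1/(2√(0.0214 × 0.0109)) = 1/(2 × 0.01527) = 32.7
CL* = √(0.0109/0.0214) = 0.714

(L/D)max = 32.7, at CL = 0.714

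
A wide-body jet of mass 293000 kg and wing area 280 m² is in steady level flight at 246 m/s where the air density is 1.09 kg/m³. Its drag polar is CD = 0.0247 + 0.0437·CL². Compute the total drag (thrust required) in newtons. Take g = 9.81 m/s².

D = 2.67×10^5 N

Weight W = mg = 293000 × 9.81 = 2.8743×10^6 N; in level flight L = W.
q = ½ρv² = ½ × 1.09 × 246² = 32980 Pa.
Required CL = L/(qS) = 2.8743×10^6/(32980·280) = 0.3113.
CD = 0.0247 + 0.0437 × 0.3113² = 0.02893.
D = q·S·CD = 32980 × 280 × 0.02893 = 2.672×10^5 N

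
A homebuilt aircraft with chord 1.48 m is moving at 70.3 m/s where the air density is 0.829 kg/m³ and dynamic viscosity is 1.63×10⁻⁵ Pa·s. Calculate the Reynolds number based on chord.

Re = ρ·v·c/μ = 0.829 × 70.3 × 1.48 / (1.63×10⁻⁵) = 5.29×10^6

Re = 5.29×10^6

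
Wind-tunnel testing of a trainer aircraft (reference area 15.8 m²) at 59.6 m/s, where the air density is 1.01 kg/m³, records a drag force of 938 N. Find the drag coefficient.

From D = ½ρv²S·CD, rearranging gives CD = 2D/(ρv²S).
CD = 2 × 938 / (1.01 × 59.6² × 15.8) = 0.0331

CD = 0.0331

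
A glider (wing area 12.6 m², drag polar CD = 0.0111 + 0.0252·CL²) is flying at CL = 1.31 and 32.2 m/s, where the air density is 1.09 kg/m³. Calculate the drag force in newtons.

D = 387 N

CD = 0.0111 + 0.0252 × 1.31² = 0.05435
D = ½ρv²S·CD = ½ × 1.09 × 32.2² × 12.6 × 0.05435 = 387 N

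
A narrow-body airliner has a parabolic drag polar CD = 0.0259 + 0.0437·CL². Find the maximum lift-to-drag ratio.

For CD = CD0 + K·CL², (L/D)max occurs at CL* = √(CD0/K) and equals 1/(2√(K·CD0)).
(L/D)max = 1/(2√(0.0437 × 0.0259)) = 1/(2 × 0.03364) = 14.9

(L/D)max = 14.9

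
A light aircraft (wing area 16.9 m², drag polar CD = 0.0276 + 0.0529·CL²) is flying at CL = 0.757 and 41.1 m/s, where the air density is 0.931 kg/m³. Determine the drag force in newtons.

CD = 0.0276 + 0.0529 × 0.757² = 0.05791
D = ½ρv²S·CD = ½ × 0.931 × 41.1² × 16.9 × 0.05791 = 770 N

D = 770 N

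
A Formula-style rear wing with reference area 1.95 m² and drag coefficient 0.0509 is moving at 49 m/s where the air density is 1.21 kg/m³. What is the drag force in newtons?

D = ½ρv²S·CD = ½ × 1.21 × 49² × 1.95 × 0.0509 = 144 N

D = 144 N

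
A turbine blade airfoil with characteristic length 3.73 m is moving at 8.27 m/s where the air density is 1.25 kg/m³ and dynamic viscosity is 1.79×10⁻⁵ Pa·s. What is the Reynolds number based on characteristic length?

Re = ρ·v·c/μ = 1.25 × 8.27 × 3.73 / (1.79×10⁻⁵) = 2.15×10^6

Re = 2.15×10^6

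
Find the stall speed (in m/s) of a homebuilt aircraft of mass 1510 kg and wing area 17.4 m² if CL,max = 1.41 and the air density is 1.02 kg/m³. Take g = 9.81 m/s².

At stall, lift equals weight: L = W = m·g = 1510 × 9.81 = 14810 N.
V_stall = √(2W/(ρ·S·CL,max)) = √(2 × 14810 / (1.02 × 17.4 × 1.41))
V_stall = √1184 = 34.4 m/s

V_stall = 34.4 m/s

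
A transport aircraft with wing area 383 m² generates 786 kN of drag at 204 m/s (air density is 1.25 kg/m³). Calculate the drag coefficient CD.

From D = ½ρv²S·CD, rearranging gives CD = 2D/(ρv²S).
CD = 2 × 7.86×10^5 / (1.25 × 204² × 383) = 0.0789

CD = 0.0789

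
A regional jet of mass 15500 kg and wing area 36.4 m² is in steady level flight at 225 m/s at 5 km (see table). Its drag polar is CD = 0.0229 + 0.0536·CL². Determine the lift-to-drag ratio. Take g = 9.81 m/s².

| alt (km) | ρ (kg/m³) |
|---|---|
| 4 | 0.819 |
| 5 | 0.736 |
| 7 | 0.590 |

L/D = 8.76

At 5 km, from the table: ρ = 0.736 kg/m³.
Level flight ⇒ L = W = m·g = 15500 × 9.81 = 1.5206×10^5 N.
Dynamic pressure q = 0.5 × 0.736 × 225² = 18630 Pa.
CL = 2W/(ρv²S) = 2×1.5206×10^5/(0.736×225²×36.4) = 0.2242.
CD = 0.0229 + 0.0536 × 0.2242² = 0.02559.
L/D = CL/CD = 0.2242 / 0.02559 = 8.76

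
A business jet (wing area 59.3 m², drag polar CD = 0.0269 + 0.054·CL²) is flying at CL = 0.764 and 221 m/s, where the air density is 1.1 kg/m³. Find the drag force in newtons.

D = 93100 N

CD = 0.0269 + 0.054 × 0.764² = 0.05842
D = ½ρv²S·CD = ½ × 1.1 × 221² × 59.3 × 0.05842 = 93100 N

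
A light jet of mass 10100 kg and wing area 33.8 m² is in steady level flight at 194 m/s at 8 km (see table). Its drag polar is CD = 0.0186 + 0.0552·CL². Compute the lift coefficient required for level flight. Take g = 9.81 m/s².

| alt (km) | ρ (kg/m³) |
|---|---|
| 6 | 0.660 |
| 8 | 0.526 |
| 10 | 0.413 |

CL = 0.296

At 8 km, from the table: ρ = 0.526 kg/m³.
Level flight ⇒ L = W = m·g = 10100 × 9.81 = 99081 N.
q = ½ρv² = ½ × 0.526 × 194² = 9898 Pa.
Required CL = L/(qS) = 99081/(9898·33.8) = 0.2962.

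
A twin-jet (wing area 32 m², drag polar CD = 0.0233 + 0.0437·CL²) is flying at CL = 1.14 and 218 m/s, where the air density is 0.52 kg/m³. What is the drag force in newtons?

CD = 0.0233 + 0.0437 × 1.14² = 0.08009
D = ½ρv²S·CD = ½ × 0.52 × 218² × 32 × 0.08009 = 31700 N

D = 31700 N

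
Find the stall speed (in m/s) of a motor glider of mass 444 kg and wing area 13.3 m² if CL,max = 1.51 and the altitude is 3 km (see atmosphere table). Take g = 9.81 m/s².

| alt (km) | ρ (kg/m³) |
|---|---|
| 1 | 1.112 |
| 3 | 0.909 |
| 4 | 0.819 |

At 3 km, from the table: ρ = 0.909 kg/m³.
Weight W = mg = 444 × 9.81 = 4356 N.
From L = ½ρV²S·CL,max = W: V_stall = √(2W/(ρSCL,max)) = √(2·4356/(0.909·13.3·1.51))
V_stall = √477.2 = 21.8 m/s

V_stall = 21.8 m/s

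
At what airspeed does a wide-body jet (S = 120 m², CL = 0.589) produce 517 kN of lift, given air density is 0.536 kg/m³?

L = ½ρv²S·CL ⇒ v = √(2L/(ρ·S·CL))
v = √(2 × 5.17×10^5 / (0.536 × 120 × 0.589)) = √27290 = 165 m/s

v = 165 m/s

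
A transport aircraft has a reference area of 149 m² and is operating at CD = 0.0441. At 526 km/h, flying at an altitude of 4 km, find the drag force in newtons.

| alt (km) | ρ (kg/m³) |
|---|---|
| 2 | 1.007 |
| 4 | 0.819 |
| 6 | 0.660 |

D = 57400 N

At 4 km, from the table: ρ = 0.819 kg/m³.
Convert speed: v = 526 km/h ÷ 3.6 = 146.1 m/s.
Dynamic pressure q = ½ρv² = ½ × 0.819 × 146.1² = 8742 Pa.
D = q·S·CD = 8742 × 149 × 0.0441 = 57400 N ≈ 57.4 kN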